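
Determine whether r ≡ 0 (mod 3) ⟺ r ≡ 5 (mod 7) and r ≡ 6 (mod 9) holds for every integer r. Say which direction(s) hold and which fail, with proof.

Only the reverse direction holds.

(→) This fails: r = 0 gives 0 ≡ 0 (mod 3) but 0 ≡ 0 (mod 7), so the conjunction on the right does not hold.

(←) Conversely, if r ≡ 5 (mod 7) and r ≡ 6 (mod 9), then by the Chinese remainder theorem r ≡ 33 (mod 63). Since 33 ≡ 0 (mod 3) and 3 ∣ 63, we get r ≡ 0 (mod 3).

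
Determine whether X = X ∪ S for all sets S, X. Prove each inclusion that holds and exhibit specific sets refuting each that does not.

(⊆) Let x ∈ X. Then either x ∈ X and x ∉ S; or x ∈ S ∩ X. In each case x ∈ X ∪ S, so X ⊆ X ∪ S.

(⊇) This inclusion fails. Take S = {1}, X = ∅; then 1 ∈ X ∪ S but 1 ∉ X.

The sets are not equal: only the forward inclusion holds.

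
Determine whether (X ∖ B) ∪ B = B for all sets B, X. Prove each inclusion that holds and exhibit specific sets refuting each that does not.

The sets are not equal: only the reverse inclusion holds.

Forward inclusion. This inclusion fails. Take B = ∅, X = {1}; then 1 ∈ (X ∖ B) ∪ B but 1 ∉ B.

Reverse inclusion. Let x ∈ B. Then either x ∈ B and x ∉ X; or x ∈ B ∩ X. In each case x ∈ (X ∖ B) ∪ B, so B ⊆ (X ∖ B) ∪ B.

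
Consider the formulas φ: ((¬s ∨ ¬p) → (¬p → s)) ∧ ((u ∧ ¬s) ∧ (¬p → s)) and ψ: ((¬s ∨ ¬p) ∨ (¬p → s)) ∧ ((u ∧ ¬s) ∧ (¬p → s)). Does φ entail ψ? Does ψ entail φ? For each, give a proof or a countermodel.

(⟹) Assume the antecedent. If s is true, the antecedent cannot hold. If s is false, the antecedent forces (s = F, u = T, p = T), and the consequent holds there. Either way the consequent holds.

(⟸) Assume the antecedent. If s is true, the antecedent cannot hold. If s is false, the antecedent forces (s = F, u = T, p = T), and the consequent holds there. Either way the consequent holds.

The biconditional holds.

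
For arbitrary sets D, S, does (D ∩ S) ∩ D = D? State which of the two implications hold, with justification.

Forward inclusion. Let x ∈ (D ∩ S) ∩ D. Then x ∈ D ∩ S, from which x ∈ D.

Reverse inclusion. This inclusion fails. Take D = {1}, S = ∅; then 1 ∈ D but 1 ∉ (D ∩ S) ∩ D.

Only the forward inclusion holds.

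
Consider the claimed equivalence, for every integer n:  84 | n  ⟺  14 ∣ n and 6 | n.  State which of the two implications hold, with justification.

(⇒) holds; (⇐) fails.

(⇒) If 84 ∣ n, write n = 84q. Since 84 = 6·14, n = 14·(6q), so 14 ∣ n; and since 84 = 14·6, n = 6·(14q), so 6 ∣ n.

(⇐) This fails: take n = 42. Both 14 ∣ 42 and 6 ∣ 42, yet 42 is not a multiple of 84 (since 42 = 0·84 + 42), so 84 ∤ 42.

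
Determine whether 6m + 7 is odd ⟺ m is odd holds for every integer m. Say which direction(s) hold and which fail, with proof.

Not equivalent: only (⇐) holds.

Forward direction. This fails: take m = 0. Then 6m + 7 = 7, which is odd, yet m = 0 is even, not odd.

Converse. Suppose m is odd. Since 6 is even, 6m is even for every m, so 6m + 7 has the same parity as 7, which is odd. Hence 6m + 7 is odd.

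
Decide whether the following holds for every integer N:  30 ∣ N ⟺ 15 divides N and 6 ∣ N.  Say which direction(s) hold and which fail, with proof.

(⟹) If 30 ∣ N, write N = 30q. Since 30 = 2·15, N = 15·(2q), so 15 ∣ N; and since 30 = 5·6, N = 6·(5q), so 6 ∣ N.

(⟸) Suppose 15 ∣ N and 6 ∣ N. Any common multiple of 15 and 6 is a multiple of their lcm; here lcm(15, 6) = 15·6/gcd(15, 6) = 90/3 = 30, so 30 ∣ N.

Both directions hold; the statement is true.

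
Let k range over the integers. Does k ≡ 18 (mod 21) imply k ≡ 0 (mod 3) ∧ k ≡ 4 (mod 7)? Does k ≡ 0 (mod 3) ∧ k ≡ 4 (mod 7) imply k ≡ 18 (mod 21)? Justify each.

Both directions hold.

(→) Suppose k ≡ 18 (mod 21); write k = 21j + 18. Since 3 ∣ 21, reducing mod 3 gives k ≡ 18 ≡ 0 (mod 3); since 7 ∣ 21, reducing mod 7 gives k ≡ 18 ≡ 4 (mod 7).

(←) Conversely, if k ≡ 0 (mod 3) and k ≡ 4 (mod 7), then by the Chinese remainder theorem k ≡ 18 (mod 21). This is exactly k ≡ 18 (mod 21).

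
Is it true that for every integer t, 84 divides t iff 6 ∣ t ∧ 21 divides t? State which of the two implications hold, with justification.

The forward direction holds; the converse fails.

[⇒] If 84 ∣ t, write t = 84q. Since 84 = 14·6, t = 6·(14q), so 6 ∣ t; and since 84 = 4·21, t = 21·(4q), so 21 ∣ t.

[⇐] This fails: take t = 42. Both 6 ∣ 42 and 21 ∣ 42, yet 42 is not a multiple of 84 (since 42 = 0·84 + 42), so 84 ∤ 42.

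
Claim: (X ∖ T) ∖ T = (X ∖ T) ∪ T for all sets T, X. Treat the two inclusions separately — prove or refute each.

(⟹) Let x ∈ (X ∖ T) ∖ T. Then x ∈ X and x ∉ T, from which x ∈ (X ∖ T) ∪ T.

(⟸) This inclusion fails. Take T = {1}, X = ∅; then 1 ∈ (X ∖ T) ∪ T but 1 ∉ (X ∖ T) ∖ T.

(⊆) holds; (⊇) fails.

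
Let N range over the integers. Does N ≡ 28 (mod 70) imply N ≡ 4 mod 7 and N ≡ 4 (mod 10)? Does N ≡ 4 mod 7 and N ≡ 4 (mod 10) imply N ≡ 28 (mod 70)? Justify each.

Both directions fail.

(⟹) This fails: N = 28 gives 28 ≡ 28 (mod 70) but 28 ≡ 0 (mod 7), so the conjunction on the right does not hold.

(⟸) This fails: N = 4 satisfies both congruences on the right (4 ≡ 4 mod 7 and 4 ≡ 4 mod 10) yet 4 ≡ 4 (mod 70), not 28.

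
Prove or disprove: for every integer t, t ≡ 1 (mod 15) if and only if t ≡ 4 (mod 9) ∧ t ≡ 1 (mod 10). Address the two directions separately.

The forward direction fails; the converse holds.

[⇐] If t ≡ 4 (mod 9) and t ≡ 1 (mod 10), then by the Chinese remainder theorem t ≡ 31 (mod 90). Since 31 ≡ 1 (mod 15) and 15 ∣ 90, we get t ≡ 1 (mod 15).

[⇒] This fails: t = 1 gives 1 ≡ 1 (mod 15) but 1 ≡ 1 (mod 9), so the conjunction on the right does not hold.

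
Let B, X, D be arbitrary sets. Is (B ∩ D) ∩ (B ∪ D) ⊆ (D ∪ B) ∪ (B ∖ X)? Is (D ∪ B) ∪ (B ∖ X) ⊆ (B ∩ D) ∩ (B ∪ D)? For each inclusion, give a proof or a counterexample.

(⊇) This inclusion fails. Take B = {1}, X = ∅, D = ∅; then 1 ∈ (D ∪ B) ∪ (B ∖ X) but 1 ∉ (B ∩ D) ∩ (B ∪ D).

(⊆) Let x ∈ (B ∩ D) ∩ (B ∪ D). Then either x ∈ B ∩ D and x ∉ X; or x ∈ B ∩ X ∩ D. In each case x ∈ (D ∪ B) ∪ (B ∖ X), so (B ∩ D) ∩ (B ∪ D) ⊆ (D ∪ B) ∪ (B ∖ X).

(⊆) holds; (⊇) fails.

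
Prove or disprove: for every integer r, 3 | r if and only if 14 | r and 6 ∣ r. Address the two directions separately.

Forward direction. This fails: take r = 3. Certainly 3 ∣ 3, but 14 ∤ 3.

Converse. Suppose 14 ∣ r and 6 ∣ r. Any common multiple of 14 and 6 is a multiple of their lcm; here lcm(14, 6) = 14·6/gcd(14, 6) = 84/2 = 42, so 42 ∣ r. Since 3 ∣ 42, it follows that 3 ∣ r.

Only the reverse direction holds.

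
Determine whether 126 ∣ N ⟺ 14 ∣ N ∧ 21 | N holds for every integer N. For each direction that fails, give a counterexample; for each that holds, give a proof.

(→) If 126 ∣ N, write N = 126q. Since 126 = 9·14, N = 14·(9q), so 14 ∣ N; and since 126 = 6·21, N = 21·(6q), so 21 ∣ N.

(←) This fails: take N = 42. Both 14 ∣ 42 and 21 ∣ 42, yet 42 is not a multiple of 126 (since 42 = 0·126 + 42), so 126 ∤ 42.

(⇒) holds; (⇐) fails.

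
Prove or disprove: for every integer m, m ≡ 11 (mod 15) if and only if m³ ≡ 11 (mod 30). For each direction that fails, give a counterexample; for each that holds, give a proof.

[⇒] This fails: take m = 26. Then 26 ≡ 11 (mod 15), but 26³ = 17576 ≡ 26 (mod 30), not 11.

[⇐] Conversely, the residues r modulo 30 with r³ ≡ 11 (mod 30) are exactly {11}, and each is ≡ 11 (mod 15).

(⇒) fails; (⇐) holds.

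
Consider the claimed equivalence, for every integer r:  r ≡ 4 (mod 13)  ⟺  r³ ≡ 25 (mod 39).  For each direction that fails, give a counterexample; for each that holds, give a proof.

Neither direction holds.

(⇒) This fails: take r = 17. Then 17 ≡ 4 (mod 13), but 17³ = 4913 ≡ 38 (mod 39), not 25.

(⇐) This fails: take r = 10. Then 10³ = 1000 ≡ 25 (mod 39), yet 10 ≡ 10 (mod 13), not 4.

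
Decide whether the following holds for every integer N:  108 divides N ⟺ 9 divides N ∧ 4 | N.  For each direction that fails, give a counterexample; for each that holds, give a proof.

Only the forward direction holds.

(⟸) This fails: take N = 36. Both 9 ∣ 36 and 4 ∣ 36, yet 36 is not a multiple of 108 (since 36 = 0·108 + 36), so 108 ∤ 36.

(⟹) If 108 ∣ N, write N = 108q. Since 108 = 12·9, N = 9·(12q), so 9 ∣ N; and since 108 = 27·4, N = 4·(27q), so 4 ∣ N.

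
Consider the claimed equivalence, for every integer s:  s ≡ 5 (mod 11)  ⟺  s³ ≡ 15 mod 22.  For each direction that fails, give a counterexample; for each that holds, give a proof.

Only the reverse direction holds.

(⟹) This fails: take s = 16. Then 16 ≡ 5 (mod 11), but 16³ = 4096 ≡ 4 (mod 22), not 15.

(⟸) Conversely, the residues r modulo 22 with r³ ≡ 15 (mod 22) are exactly {5}, and each is ≡ 5 (mod 11).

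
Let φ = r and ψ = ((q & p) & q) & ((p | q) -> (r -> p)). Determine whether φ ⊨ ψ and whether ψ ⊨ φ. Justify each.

Forward direction. This fails. Under r = T, p = F, q = F, the left side is true but the right side is false.

Converse. This fails. Under r = F, p = T, q = T, the left side is false but the right side is true.

(⇒) fails and (⇐) fails.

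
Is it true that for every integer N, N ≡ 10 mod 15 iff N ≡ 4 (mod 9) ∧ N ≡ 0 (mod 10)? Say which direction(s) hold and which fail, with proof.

[⇒] This fails: N = 70 gives 70 ≡ 10 (mod 15) but 70 ≡ 7 (mod 9), so the conjunction on the right does not hold.

[⇐] Conversely, if N ≡ 4 (mod 9) and N ≡ 0 (mod 10), then by the Chinese remainder theorem N ≡ 40 (mod 90). Since 40 ≡ 10 (mod 15) and 15 ∣ 90, we get N ≡ 10 (mod 15).

Only the converse holds.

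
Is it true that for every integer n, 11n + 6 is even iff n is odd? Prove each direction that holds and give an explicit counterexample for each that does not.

Neither direction holds.

(⇒) This fails: n = 2 gives 11n + 6 = 28, which is even, but 2 is even, not odd.

(⇐) This also fails: n = 1 is odd, but 11n + 6 = 17 is odd, not even.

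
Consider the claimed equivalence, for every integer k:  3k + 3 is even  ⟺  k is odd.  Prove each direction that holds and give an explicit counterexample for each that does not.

(⇒) Suppose 3k + 3 is even. Since 3 is odd, 3k and k have the same parity, so 3k + 3 ≡ k + 3 (mod 2). As 3 is odd, 3k + 3 is even exactly when k is odd. Thus k is odd.

(⇐) Conversely, suppose k is odd; write k = 2j + 1. Then 3k + 3 = 3·(2j + 1) + 3 = 2·3j + 6, which is even.

Both implications hold.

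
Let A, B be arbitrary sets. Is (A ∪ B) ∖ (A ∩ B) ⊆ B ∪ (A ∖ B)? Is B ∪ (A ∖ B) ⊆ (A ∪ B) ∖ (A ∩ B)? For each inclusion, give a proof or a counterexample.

(⊇) This inclusion fails. Take A = {1}, B = {1}; then 1 ∈ B ∪ (A ∖ B) but 1 ∉ (A ∪ B) ∖ (A ∩ B).

(⊆) Let x ∈ (A ∪ B) ∖ (A ∩ B). Then either x ∈ A and x ∉ B; or x ∈ B and x ∉ A. In each case x ∈ B ∪ (A ∖ B), so (A ∪ B) ∖ (A ∩ B) ⊆ B ∪ (A ∖ B).

Only the forward inclusion holds.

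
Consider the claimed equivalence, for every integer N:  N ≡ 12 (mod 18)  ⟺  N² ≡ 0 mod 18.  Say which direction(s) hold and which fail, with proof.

(⇒) holds; (⇐) fails.

(⟹) Suppose N ≡ 12 (mod 18). Write N = 18j + 12. Then (18j + 12)² = 324j² + 432j + 144 = 18(18j² + 24j + 8) + 0, so N² ≡ 0 (mod 18).

(⟸) This fails: take N = 0. Then 0² = 0 ≡ 0 (mod 18), yet 0 ≡ 0 (mod 18), not 12.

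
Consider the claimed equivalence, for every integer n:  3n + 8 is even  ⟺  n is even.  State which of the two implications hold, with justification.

Both directions hold; the statement is true.

Converse. Suppose n is even; write n = 2j. Then 3n + 8 = 3·(2j) + 8 = 2·3j + 8, which is even.

Forward direction. Suppose 3n + 8 is even. Since 3 is odd, 3n and n have the same parity, so 3n + 8 ≡ n + 8 (mod 2). As 8 is even, 3n + 8 is even exactly when n is even. Thus n is even.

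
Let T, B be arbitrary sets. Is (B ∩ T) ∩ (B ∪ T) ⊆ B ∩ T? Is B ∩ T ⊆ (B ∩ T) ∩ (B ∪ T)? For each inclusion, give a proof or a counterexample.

(⟸) Let x ∈ B ∩ T. Then x ∈ T ∩ B, from which x ∈ (B ∩ T) ∩ (B ∪ T).

(⟹) Let x ∈ (B ∩ T) ∩ (B ∪ T). Then x ∈ T ∩ B, from which x ∈ B ∩ T.

The two sets are equal.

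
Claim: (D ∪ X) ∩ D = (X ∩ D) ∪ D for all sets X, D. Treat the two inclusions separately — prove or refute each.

Both inclusions hold; the sets are equal.

Forward inclusion. Let x ∈ (D ∪ X) ∩ D. Then either x ∈ D and x ∉ X; or x ∈ X ∩ D. In each case x ∈ (X ∩ D) ∪ D, so (D ∪ X) ∩ D ⊆ (X ∩ D) ∪ D.

Reverse inclusion. Let x ∈ (X ∩ D) ∪ D. Then either x ∈ D and x ∉ X; or x ∈ X ∩ D. In each case x ∈ (D ∪ X) ∩ D, so (X ∩ D) ∪ D ⊆ (D ∪ X) ∩ D.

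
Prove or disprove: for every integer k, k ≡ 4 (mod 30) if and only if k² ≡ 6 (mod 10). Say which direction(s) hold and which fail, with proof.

Only the forward implication holds.

(⇐) This fails: take k = 6. Then 6² = 36 ≡ 6 (mod 10), yet 6 ≡ 6 (mod 30), not 4.

(⇒) Suppose k ≡ 4 (mod 30). Then k² ≡ 4² = 16 (mod 30), and since 10 ∣ 30, also k² ≡ 6 (mod 10).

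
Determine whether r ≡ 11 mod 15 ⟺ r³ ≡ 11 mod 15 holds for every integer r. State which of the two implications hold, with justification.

Both directions hold; the statement is true.

Forward direction. Suppose r ≡ 11 mod 15. Write r = 15j + 11. Then (15j + 11)³ = 3375j³ + 7425j² + 5445j + 1331 = 15(225j³ + 495j² + 363j + 88) + 11, so r³ ≡ 11 (mod 15).

Converse. Suppose r³ ≡ 11 (mod 15). The only residue r in {0, …, 14} with r³ ≡ 11 (mod 15) is r = 11, so r ≡ 11 (mod 15).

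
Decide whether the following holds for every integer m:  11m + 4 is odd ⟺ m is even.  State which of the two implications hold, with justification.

(⇒) fails and (⇐) fails.

(⟹) This fails: m = 7 gives 11m + 4 = 81, which is odd, but 7 is odd, not even.

(⟸) This also fails: m = 6 is even, but 11m + 4 = 70 is even, not odd.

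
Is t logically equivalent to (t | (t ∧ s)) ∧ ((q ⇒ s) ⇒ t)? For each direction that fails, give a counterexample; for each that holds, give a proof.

The biconditional holds.

(⟹) Assume the antecedent. If t is true, (t | (t ∧ s)) ∧ ((q ⇒ s) ⇒ t) reduces to true regardless of the other variables. If t is false, the antecedent cannot hold. Either way (t | (t ∧ s)) ∧ ((q ⇒ s) ⇒ t) holds.

(⟸) Assume the antecedent. If t is true, t reduces to true regardless of the other variables. If t is false, the antecedent cannot hold. Either way t holds.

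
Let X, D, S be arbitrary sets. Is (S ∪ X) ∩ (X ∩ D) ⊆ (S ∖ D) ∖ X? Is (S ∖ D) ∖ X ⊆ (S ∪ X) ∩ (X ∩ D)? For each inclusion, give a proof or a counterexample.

(⊆) fails and (⊇) fails.

(⊆) This inclusion fails. Take X = {1}, D = {1}, S = ∅; then 1 ∈ (S ∪ X) ∩ (X ∩ D) but 1 ∉ (S ∖ D) ∖ X.

(⊇) This inclusion fails. Take X = ∅, D = ∅, S = {1}; then 1 ∈ (S ∖ D) ∖ X but 1 ∉ (S ∪ X) ∩ (X ∩ D).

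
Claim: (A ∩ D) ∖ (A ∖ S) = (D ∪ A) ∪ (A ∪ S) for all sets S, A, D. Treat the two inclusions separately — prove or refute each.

The sets are not equal: only the forward inclusion holds.

(⟹) Let x ∈ (A ∩ D) ∖ (A ∖ S). Then x ∈ S ∩ A ∩ D, from which x ∈ (D ∪ A) ∪ (A ∪ S).

(⟸) This inclusion fails. Take S = {1}, A = ∅, D = ∅; then 1 ∈ (D ∪ A) ∪ (A ∪ S) but 1 ∉ (A ∩ D) ∖ (A ∖ S).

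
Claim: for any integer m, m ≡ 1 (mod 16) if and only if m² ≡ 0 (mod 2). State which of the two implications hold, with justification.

Neither implication holds.

(⇒) This fails: take m = 1. Then 1 ≡ 1 (mod 16), but 1² = 1 ≡ 1 (mod 2), not 0.

(⇐) This fails: take m = 0. Then 0² = 0 ≡ 0 (mod 2), yet 0 ≡ 0 (mod 16), not 1.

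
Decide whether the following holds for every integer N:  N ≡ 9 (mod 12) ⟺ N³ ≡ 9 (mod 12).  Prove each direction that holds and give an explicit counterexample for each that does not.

Forward direction. Suppose N ≡ 9 (mod 12). Write N = 12j + 9. Then (12j + 9)³ = 1728j³ + 3888j² + 2916j + 729 = 12(144j³ + 324j² + 243j + 60) + 9, so N³ ≡ 9 (mod 12).

Converse. Suppose N³ ≡ 9 (mod 12). The only residue r in {0, …, 11} with r³ ≡ 9 (mod 12) is r = 9, so N ≡ 9 (mod 12).

Both directions hold; the statement is true.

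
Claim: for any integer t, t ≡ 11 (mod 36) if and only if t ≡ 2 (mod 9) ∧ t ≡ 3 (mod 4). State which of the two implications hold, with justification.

Equivalent; both directions hold.

(←) If t ≡ 2 (mod 9) and t ≡ 3 (mod 4), then by the Chinese remainder theorem t ≡ 11 (mod 36). This is exactly t ≡ 11 (mod 36).

(→) Suppose t ≡ 11 (mod 36); write t = 36j + 11. Since 9 ∣ 36, reducing mod 9 gives t ≡ 11 ≡ 2 (mod 9); since 4 ∣ 36, reducing mod 4 gives t ≡ 11 ≡ 3 (mod 4).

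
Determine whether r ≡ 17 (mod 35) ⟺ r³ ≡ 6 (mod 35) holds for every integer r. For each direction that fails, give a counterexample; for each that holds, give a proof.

(⇒) This fails: take r = 17. Then 17 ≡ 17 (mod 35), but 17³ = 4913 ≡ 13 (mod 35), not 6.

(⇐) This fails: take r = 6. Then 6³ = 216 ≡ 6 (mod 35), yet 6 ≡ 6 (mod 35), not 17.

Both directions fail.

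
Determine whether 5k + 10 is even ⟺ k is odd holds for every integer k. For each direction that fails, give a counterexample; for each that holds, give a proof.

Neither implication holds.

(⟹) This fails: k = 2 gives 5k + 10 = 20, which is even, but 2 is even, not odd.

(⟸) This also fails: k = 1 is odd, but 5k + 10 = 15 is odd, not even.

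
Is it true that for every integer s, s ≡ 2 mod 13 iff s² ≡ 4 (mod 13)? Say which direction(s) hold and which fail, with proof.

(←) This fails: take s = 11. Then 11² = 121 ≡ 4 (mod 13), yet 11 ≡ 11 (mod 13), not 2.

(→) Suppose s ≡ 2 mod 13. Write s = 13j + 2. Then (13j + 2)² = 169j² + 52j + 4 = 13(13j² + 4j) + 4, so s² ≡ 4 (mod 13).

Not equivalent: only (⇒) holds.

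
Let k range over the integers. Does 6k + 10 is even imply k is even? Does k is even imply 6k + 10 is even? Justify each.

(⇒) This fails: take k = 3. Then 6k + 10 = 28, which is even, yet k = 3 is odd, not even.

(⇐) Suppose k is even. Since 6 is even, 6k is even for every k, so 6k + 10 has the same parity as 10, which is even. Hence 6k + 10 is even.

Not equivalent: only (⇐) holds.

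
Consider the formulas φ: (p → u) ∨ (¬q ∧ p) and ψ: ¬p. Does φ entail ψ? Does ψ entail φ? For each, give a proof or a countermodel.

The forward direction fails; the converse holds.

[⇐] Assume the antecedent. If p is true, the antecedent cannot hold. If p is false, (p → u) ∨ (¬q ∧ p) reduces to true regardless of the other variables. Either way (p → u) ∨ (¬q ∧ p) holds.

[⇒] This fails. Under p = T, q = F, u = F, the left side is true but the right side is false.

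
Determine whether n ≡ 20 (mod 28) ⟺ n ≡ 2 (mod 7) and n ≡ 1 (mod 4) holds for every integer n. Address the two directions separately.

(⇒) fails and (⇐) fails.

(⟹) This fails: n = 20 gives 20 ≡ 20 (mod 28) but 20 ≡ 6 (mod 7), so the conjunction on the right does not hold.

(⟸) This fails: n = 9 satisfies both congruences on the right (9 ≡ 2 mod 7 and 9 ≡ 1 mod 4) yet 9 ≡ 9 (mod 28), not 20.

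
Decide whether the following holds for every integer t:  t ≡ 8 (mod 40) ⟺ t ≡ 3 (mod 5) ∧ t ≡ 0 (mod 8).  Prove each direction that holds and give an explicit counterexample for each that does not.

(⇒) Suppose t ≡ 8 (mod 40); write t = 40j + 8. Since 5 ∣ 40, reducing mod 5 gives t ≡ 8 ≡ 3 (mod 5); since 8 ∣ 40, reducing mod 8 gives t ≡ 8 ≡ 0 (mod 8).

(⇐) Conversely, if t ≡ 3 (mod 5) and t ≡ 0 (mod 8), then by the Chinese remainder theorem t ≡ 8 (mod 40). This is exactly t ≡ 8 (mod 40).

Both directions hold.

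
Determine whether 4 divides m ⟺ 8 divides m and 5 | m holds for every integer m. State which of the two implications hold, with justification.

(⇒) This fails: take m = 4. Certainly 4 ∣ 4, but 8 ∤ 4.

(⇐) Suppose 8 ∣ m and 5 ∣ m. Any common multiple of 8 and 5 is a multiple of their lcm; here gcd(8, 5) = 1, so lcm(8, 5) = 8·5 = 40, so 40 ∣ m. Since 4 ∣ 40, it follows that 4 ∣ m.

The forward direction fails; the converse holds.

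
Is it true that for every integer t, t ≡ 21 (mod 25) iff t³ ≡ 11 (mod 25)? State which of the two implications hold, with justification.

(←) Suppose t³ ≡ 11 (mod 25). The only residue r in {0, …, 24} with r³ ≡ 11 (mod 25) is r = 21, so t ≡ 21 (mod 25).

(→) Suppose t ≡ 21 (mod 25). Write t = 25j + 21. Then (25j + 21)³ = 15625j³ + 39375j² + 33075j + 9261 = 25(625j³ + 1575j² + 1323j + 370) + 11, so t³ ≡ 11 (mod 25).

Both implications hold.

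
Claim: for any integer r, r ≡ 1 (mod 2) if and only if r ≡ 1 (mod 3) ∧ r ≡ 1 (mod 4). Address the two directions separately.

Only the converse holds.

Forward direction. This fails: r = 3 gives 3 ≡ 1 (mod 2) but 3 ≡ 0 (mod 3), so the conjunction on the right does not hold.

Converse. If r ≡ 1 (mod 3) and r ≡ 1 (mod 4), then by the Chinese remainder theorem r ≡ 1 (mod 12). Since 1 ≡ 1 (mod 2) and 2 ∣ 12, we get r ≡ 1 (mod 2).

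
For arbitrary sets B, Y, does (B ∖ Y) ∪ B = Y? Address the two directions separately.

Both inclusions fail.

Forward inclusion. This inclusion fails. Take B = {1}, Y = ∅; then 1 ∈ (B ∖ Y) ∪ B but 1 ∉ Y.

Reverse inclusion. This inclusion fails. Take B = ∅, Y = {1}; then 1 ∈ Y but 1 ∉ (B ∖ Y) ∪ B.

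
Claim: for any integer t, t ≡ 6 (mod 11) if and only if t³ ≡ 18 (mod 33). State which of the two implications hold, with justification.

The forward direction fails; the converse holds.

(⇒) This fails: take t = 17. Then 17 ≡ 6 (mod 11), but 17³ = 4913 ≡ 29 (mod 33), not 18.

(⇐) Conversely, the residues r modulo 33 with r³ ≡ 18 (mod 33) are exactly {6}, and each is ≡ 6 (mod 11).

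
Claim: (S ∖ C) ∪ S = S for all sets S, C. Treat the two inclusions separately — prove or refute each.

Both inclusions hold.

(⟸) Let x ∈ S. Then either x ∈ S and x ∉ C; or x ∈ S ∩ C. In each case x ∈ (S ∖ C) ∪ S, so S ⊆ (S ∖ C) ∪ S.

(⟹) Let x ∈ (S ∖ C) ∪ S. Then either x ∈ S and x ∉ C; or x ∈ S ∩ C. In each case x ∈ S, so (S ∖ C) ∪ S ⊆ S.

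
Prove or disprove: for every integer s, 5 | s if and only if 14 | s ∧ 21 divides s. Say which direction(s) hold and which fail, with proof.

(⇒) fails and (⇐) fails.

Forward direction. This fails: take s = 5. Certainly 5 ∣ 5, but 14 ∤ 5.

Converse. This fails: take s = 42. Both 14 ∣ 42 and 21 ∣ 42, yet 42 is not a multiple of 5 (since 42 = 8·5 + 2), so 5 ∤ 42.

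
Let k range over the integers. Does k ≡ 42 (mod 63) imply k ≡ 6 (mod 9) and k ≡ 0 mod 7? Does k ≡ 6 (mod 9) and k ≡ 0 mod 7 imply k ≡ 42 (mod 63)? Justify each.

Both directions hold.

(→) Suppose k ≡ 42 (mod 63); write k = 63j + 42. Since 9 ∣ 63, reducing mod 9 gives k ≡ 42 ≡ 6 (mod 9); since 7 ∣ 63, reducing mod 7 gives k ≡ 42 ≡ 0 (mod 7).

(←) Conversely, if k ≡ 6 (mod 9) and k ≡ 0 (mod 7), then by the Chinese remainder theorem k ≡ 42 (mod 63). This is exactly k ≡ 42 (mod 63).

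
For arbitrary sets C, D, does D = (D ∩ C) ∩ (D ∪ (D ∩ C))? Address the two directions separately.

(⊇) Let x ∈ (D ∩ C) ∩ (D ∪ (D ∩ C)). Then x ∈ C ∩ D, from which x ∈ D.

(⊆) This inclusion fails. Take C = ∅, D = {1}; then 1 ∈ D but 1 ∉ (D ∩ C) ∩ (D ∪ (D ∩ C)).

The sets are not equal: only the reverse inclusion holds.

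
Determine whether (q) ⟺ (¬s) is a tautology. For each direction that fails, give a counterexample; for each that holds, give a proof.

Neither implication holds.

[⇒] This fails. Under s = T, q = T, the left side is true but the right side is false.

[⇐] This fails. Under s = F, q = F, the left side is false but the right side is true.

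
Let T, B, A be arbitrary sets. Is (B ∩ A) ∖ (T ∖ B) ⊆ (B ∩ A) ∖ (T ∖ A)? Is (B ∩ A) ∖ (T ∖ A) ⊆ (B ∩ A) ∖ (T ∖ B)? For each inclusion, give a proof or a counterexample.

The two sets are equal.

(⟹) Let x ∈ (B ∩ A) ∖ (T ∖ B). Then either x ∈ B ∩ A and x ∉ T; or x ∈ T ∩ B ∩ A. In each case x ∈ (B ∩ A) ∖ (T ∖ A), so (B ∩ A) ∖ (T ∖ B) ⊆ (B ∩ A) ∖ (T ∖ A).

(⟸) Let x ∈ (B ∩ A) ∖ (T ∖ A). Then either x ∈ B ∩ A and x ∉ T; or x ∈ T ∩ B ∩ A. In each case x ∈ (B ∩ A) ∖ (T ∖ B), so (B ∩ A) ∖ (T ∖ A) ⊆ (B ∩ A) ∖ (T ∖ B).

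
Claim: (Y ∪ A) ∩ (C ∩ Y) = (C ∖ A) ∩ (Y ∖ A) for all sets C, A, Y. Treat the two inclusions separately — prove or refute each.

Forward inclusion. This inclusion fails. Take C = {1}, A = {1}, Y = {1}; then 1 ∈ (Y ∪ A) ∩ (C ∩ Y) but 1 ∉ (C ∖ A) ∩ (Y ∖ A).

Reverse inclusion. Let x ∈ (C ∖ A) ∩ (Y ∖ A). Then x ∈ C ∩ Y and x ∉ A, from which x ∈ (Y ∪ A) ∩ (C ∩ Y).

(⊆) fails; (⊇) holds.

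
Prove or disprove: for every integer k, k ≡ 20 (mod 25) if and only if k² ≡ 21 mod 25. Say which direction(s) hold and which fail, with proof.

(⇒) fails and (⇐) fails.

[⇒] This fails: take k = 20. Then 20 ≡ 20 (mod 25), but 20² = 400 ≡ 0 (mod 25), not 21.

[⇐] This fails: take k = 11. Then 11² = 121 ≡ 21 (mod 25), yet 11 ≡ 11 (mod 25), not 20.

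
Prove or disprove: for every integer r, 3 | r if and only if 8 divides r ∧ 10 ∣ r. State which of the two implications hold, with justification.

(→) This fails: take r = 3. Certainly 3 ∣ 3, but 8 ∤ 3.

(←) This fails: take r = 40. Both 8 ∣ 40 and 10 ∣ 40, yet 40 is not a multiple of 3 (since 40 = 13·3 + 1), so 3 ∤ 40.

Both directions fail.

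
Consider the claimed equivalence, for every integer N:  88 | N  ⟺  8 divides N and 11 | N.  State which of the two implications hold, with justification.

Both directions hold.

(→) If 88 ∣ N, write N = 88q. Since 88 = 11·8, N = 8·(11q), so 8 ∣ N; and since 88 = 8·11, N = 11·(8q), so 11 ∣ N.

(←) Suppose 8 ∣ N and 11 ∣ N. Any common multiple of 8 and 11 is a multiple of their lcm; here gcd(8, 11) = 1, so lcm(8, 11) = 8·11 = 88, so 88 ∣ N.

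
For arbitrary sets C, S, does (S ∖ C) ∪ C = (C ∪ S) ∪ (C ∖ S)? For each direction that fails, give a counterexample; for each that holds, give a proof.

Forward inclusion. Let x ∈ (S ∖ C) ∪ C. Then either x ∈ C and x ∉ S; or x ∈ S and x ∉ C; or x ∈ C ∩ S. In each case x ∈ (C ∪ S) ∪ (C ∖ S), so (S ∖ C) ∪ C ⊆ (C ∪ S) ∪ (C ∖ S).

Reverse inclusion. Let x ∈ (C ∪ S) ∪ (C ∖ S). Then either x ∈ C and x ∉ S; or x ∈ S and x ∉ C; or x ∈ C ∩ S. In each case x ∈ (S ∖ C) ∪ C, so (C ∪ S) ∪ (C ∖ S) ⊆ (S ∖ C) ∪ C.

Both inclusions hold; the sets are equal.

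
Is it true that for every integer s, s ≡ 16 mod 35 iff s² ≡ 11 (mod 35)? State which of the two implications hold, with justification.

(⇒) holds; (⇐) fails.

Converse. This fails: take s = 9. Then 9² = 81 ≡ 11 (mod 35), yet 9 ≡ 9 (mod 35), not 16.

Forward direction. Suppose s ≡ 16 mod 35. Write s = 35j + 16. Then (35j + 16)² = 1225j² + 1120j + 256 = 35(35j² + 32j + 7) + 11, so s² ≡ 11 (mod 35).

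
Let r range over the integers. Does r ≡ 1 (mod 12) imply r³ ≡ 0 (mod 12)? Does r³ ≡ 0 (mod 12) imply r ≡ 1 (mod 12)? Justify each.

Both directions fail.

(→) This fails: take r = 1. Then 1 ≡ 1 (mod 12), but 1³ = 1 ≡ 1 (mod 12), not 0.

(←) This fails: take r = 0. Then 0³ = 0 ≡ 0 (mod 12), yet 0 ≡ 0 (mod 12), not 1.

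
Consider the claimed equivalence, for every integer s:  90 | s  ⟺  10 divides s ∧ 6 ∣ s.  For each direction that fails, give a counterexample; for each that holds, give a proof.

(→) If 90 ∣ s, write s = 90q. Since 90 = 9·10, s = 10·(9q), so 10 ∣ s; and since 90 = 15·6, s = 6·(15q), so 6 ∣ s.

(←) This fails: take s = 30. Both 10 ∣ 30 and 6 ∣ 30, yet 30 is not a multiple of 90 (since 30 = 0·90 + 30), so 90 ∤ 30.

Not equivalent: only (⇒) holds.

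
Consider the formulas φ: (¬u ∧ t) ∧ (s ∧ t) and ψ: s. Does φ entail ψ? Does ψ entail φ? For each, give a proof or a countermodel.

(⇒) holds; (⇐) fails.

(→) Assume the antecedent. If s is true, s reduces to true regardless of the other variables. If s is false, the antecedent cannot hold. Either way s holds.

(←) This fails. Under s = T, u = F, t = F, the left side is false but the right side is true.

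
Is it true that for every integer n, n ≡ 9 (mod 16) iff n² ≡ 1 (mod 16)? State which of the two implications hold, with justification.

(⇒) holds; (⇐) fails.

[⇒] Suppose n ≡ 9 (mod 16). Write n = 16j + 9. Then (16j + 9)² = 256j² + 288j + 81 = 16(16j² + 18j + 5) + 1, so n² ≡ 1 (mod 16).

[⇐] This fails: take n = 1. Then 1² = 1 ≡ 1 (mod 16), yet 1 ≡ 1 (mod 16), not 9.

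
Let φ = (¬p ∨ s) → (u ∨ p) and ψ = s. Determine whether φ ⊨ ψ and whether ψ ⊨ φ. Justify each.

(⇒) fails and (⇐) fails.

[⇒] This fails. Under p = T, u = F, s = F, the left side is true but the right side is false.

[⇐] This fails. Under p = F, u = F, s = T, the left side is false but the right side is true.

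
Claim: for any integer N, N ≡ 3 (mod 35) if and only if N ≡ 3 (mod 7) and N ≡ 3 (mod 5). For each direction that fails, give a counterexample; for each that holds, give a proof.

(⇒) Suppose N ≡ 3 (mod 35); write N = 35j + 3. Since 7 ∣ 35, reducing mod 7 gives N ≡ 3 (mod 7); since 5 ∣ 35, reducing mod 5 gives N ≡ 3 (mod 5).

(⇐) Conversely, if N ≡ 3 (mod 7) and N ≡ 3 (mod 5), then by the Chinese remainder theorem N ≡ 3 (mod 35). This is exactly N ≡ 3 (mod 35).

Both directions hold; the statement is true.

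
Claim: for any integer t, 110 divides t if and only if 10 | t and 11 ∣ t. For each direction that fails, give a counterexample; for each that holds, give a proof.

Both implications hold.

[⇒] If 110 ∣ t, write t = 110q. Since 110 = 11·10, t = 10·(11q), so 10 ∣ t; and since 110 = 10·11, t = 11·(10q), so 11 ∣ t.

[⇐] Suppose 10 ∣ t and 11 ∣ t. Any common multiple of 10 and 11 is a multiple of their lcm; here gcd(10, 11) = 1, so lcm(10, 11) = 10·11 = 110, so 110 ∣ t.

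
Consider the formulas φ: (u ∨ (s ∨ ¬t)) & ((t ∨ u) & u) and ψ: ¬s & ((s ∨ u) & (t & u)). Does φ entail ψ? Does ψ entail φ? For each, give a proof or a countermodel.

(⟹) This fails. Under t = F, u = T, s = F, the left side is true but the right side is false.

(⟸) Assume the antecedent. If t is true, the antecedent forces (t = T, u = T, s = F), and (u ∨ (s ∨ ¬t)) & ((t ∨ u) & u) holds there. If t is false, the antecedent cannot hold. Either way (u ∨ (s ∨ ¬t)) & ((t ∨ u) & u) holds.

Not equivalent: only (⇐) holds.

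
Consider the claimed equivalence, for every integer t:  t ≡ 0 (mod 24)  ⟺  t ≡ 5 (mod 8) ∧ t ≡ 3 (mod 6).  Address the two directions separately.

Both directions fail.

(→) This fails: t = 0 gives 0 ≡ 0 (mod 24) but 0 ≡ 0 (mod 8), so the conjunction on the right does not hold.

(←) This fails: t = 21 satisfies both congruences on the right (21 ≡ 5 mod 8 and 21 ≡ 3 mod 6) yet 21 ≡ 21 (mod 24), not 0.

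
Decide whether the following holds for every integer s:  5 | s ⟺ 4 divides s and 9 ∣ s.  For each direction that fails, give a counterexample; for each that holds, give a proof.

(⟹) This fails: take s = 5. Certainly 5 ∣ 5, but 4 ∤ 5.

(⟸) This fails: take s = 36. Both 4 ∣ 36 and 9 ∣ 36, yet 36 is not a multiple of 5 (since 36 = 7·5 + 1), so 5 ∤ 36.

Neither implication holds.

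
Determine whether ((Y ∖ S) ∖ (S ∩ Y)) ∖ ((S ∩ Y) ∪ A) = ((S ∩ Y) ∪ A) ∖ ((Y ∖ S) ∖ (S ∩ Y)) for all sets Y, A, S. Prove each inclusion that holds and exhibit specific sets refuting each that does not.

Forward inclusion. This inclusion fails. Take Y = {1}, A = ∅, S = ∅; then 1 ∈ ((Y ∖ S) ∖ (S ∩ Y)) ∖ ((S ∩ Y) ∪ A) but 1 ∉ ((S ∩ Y) ∪ A) ∖ ((Y ∖ S) ∖ (S ∩ Y)).

Reverse inclusion. This inclusion fails. Take Y = ∅, A = {1}, S = ∅; then 1 ∈ ((S ∩ Y) ∪ A) ∖ ((Y ∖ S) ∖ (S ∩ Y)) but 1 ∉ ((Y ∖ S) ∖ (S ∩ Y)) ∖ ((S ∩ Y) ∪ A).

Neither inclusion holds.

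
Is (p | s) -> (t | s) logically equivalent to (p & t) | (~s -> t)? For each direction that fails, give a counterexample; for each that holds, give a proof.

Only the reverse direction holds.

(⇒) This fails. Under p = F, t = F, s = F, the left side is true but the right side is false.

(⇐) Assume the antecedent. If t is true, (p | s) -> (t | s) reduces to true regardless of the other variables. If t is false, the antecedent forces (p = F, t = F, s = T) or (p = T, t = F, s = T), and (p | s) -> (t | s) holds there. Either way (p | s) -> (t | s) holds.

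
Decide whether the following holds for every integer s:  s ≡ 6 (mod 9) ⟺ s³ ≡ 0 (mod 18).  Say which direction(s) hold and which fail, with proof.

(⇒) fails and (⇐) fails.

[⇒] This fails: take s = 15. Then 15 ≡ 6 (mod 9), but 15³ = 3375 ≡ 9 (mod 18), not 0.

[⇐] This fails: take s = 0. Then 0³ = 0 ≡ 0 (mod 18), yet 0 ≡ 0 (mod 9), not 6.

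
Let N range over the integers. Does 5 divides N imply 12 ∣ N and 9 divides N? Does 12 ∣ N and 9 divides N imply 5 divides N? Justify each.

(→) This fails: take N = 5. Certainly 5 ∣ 5, but 12 ∤ 5.

(←) This fails: take N = 36. Both 12 ∣ 36 and 9 ∣ 36, yet 36 is not a multiple of 5 (since 36 = 7·5 + 1), so 5 ∤ 36.

Neither implication holds.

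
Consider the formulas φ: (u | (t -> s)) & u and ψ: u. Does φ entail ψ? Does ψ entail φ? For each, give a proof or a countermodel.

Both directions hold; the statement is true.

Converse. Assume the antecedent. If t is true, the antecedent forces (t = T, s = F, u = T) or (t = T, s = T, u = T), and (u | (t -> s)) & u holds there. If t is false, the antecedent forces (t = F, s = F, u = T) or (t = F, s = T, u = T), and (u | (t -> s)) & u holds there. Either way (u | (t -> s)) & u holds.

Forward direction. Assume the antecedent. If t is true, the antecedent forces (t = T, s = F, u = T) or (t = T, s = T, u = T), and u holds there. If t is false, the antecedent forces (t = F, s = F, u = T) or (t = F, s = T, u = T), and u holds there. Either way u holds.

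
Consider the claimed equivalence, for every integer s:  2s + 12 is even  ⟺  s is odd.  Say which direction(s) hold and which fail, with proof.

(→) This fails: take s = 6. Then 2s + 12 = 24, which is even, yet s = 6 is even, not odd.

(←) Suppose s is odd. Since 2 is even, 2s is even for every s, so 2s + 12 has the same parity as 12, which is even. Hence 2s + 12 is even.

(⇒) fails; (⇐) holds.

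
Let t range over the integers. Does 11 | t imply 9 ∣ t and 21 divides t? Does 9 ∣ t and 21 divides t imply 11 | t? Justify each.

(⟹) This fails: take t = 11. Certainly 11 ∣ 11, but 9 ∤ 11.

(⟸) This fails: take t = 63. Both 9 ∣ 63 and 21 ∣ 63, yet 63 is not a multiple of 11 (since 63 = 5·11 + 8), so 11 ∤ 63.

Neither implication holds.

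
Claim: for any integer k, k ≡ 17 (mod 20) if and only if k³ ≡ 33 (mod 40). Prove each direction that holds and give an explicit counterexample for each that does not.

Forward direction. This fails: take k = 37. Then 37 ≡ 17 (mod 20), but 37³ = 50653 ≡ 13 (mod 40), not 33.

Converse. The residues r modulo 40 with r³ ≡ 33 (mod 40) are exactly {17}, and each is ≡ 17 (mod 20).

Only the converse holds.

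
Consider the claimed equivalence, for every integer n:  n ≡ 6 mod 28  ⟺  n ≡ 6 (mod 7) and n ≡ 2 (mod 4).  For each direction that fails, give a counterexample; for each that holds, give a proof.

(⟸) If n ≡ 6 (mod 7) and n ≡ 2 (mod 4), then by the Chinese remainder theorem n ≡ 6 (mod 28). This is exactly n ≡ 6 (mod 28).

(⟹) Suppose n ≡ 6 (mod 28); write n = 28j + 6. Since 7 ∣ 28, reducing mod 7 gives n ≡ 6 (mod 7); since 4 ∣ 28, reducing mod 4 gives n ≡ 6 ≡ 2 (mod 4).

Both directions hold.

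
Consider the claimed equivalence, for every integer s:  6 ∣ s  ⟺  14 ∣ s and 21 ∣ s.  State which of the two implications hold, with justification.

Only the converse holds.

(←) Suppose 14 ∣ s and 21 ∣ s. Any common multiple of 14 and 21 is a multiple of their lcm; here lcm(14, 21) = 14·21/gcd(14, 21) = 294/7 = 42, so 42 ∣ s. Since 6 ∣ 42, it follows that 6 ∣ s.

(→) This fails: take s = 6. Certainly 6 ∣ 6, but 14 ∤ 6.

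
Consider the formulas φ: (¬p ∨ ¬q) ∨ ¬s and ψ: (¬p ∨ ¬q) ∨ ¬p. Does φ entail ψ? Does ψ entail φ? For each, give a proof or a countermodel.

(⇐) Assume the antecedent. If p is true, the antecedent forces (s = F, p = T, q = F) or (s = T, p = T, q = F), and (¬p ∨ ¬q) ∨ ¬s holds there. If p is false, (¬p ∨ ¬q) ∨ ¬s reduces to true regardless of the other variables. Either way (¬p ∨ ¬q) ∨ ¬s holds.

(⇒) This fails. Under s = F, p = T, q = T, the left side is true but the right side is false.

(⇒) fails; (⇐) holds.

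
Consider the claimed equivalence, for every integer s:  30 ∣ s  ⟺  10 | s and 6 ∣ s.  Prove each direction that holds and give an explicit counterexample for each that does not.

Equivalent; both directions hold.

[⇒] If 30 ∣ s, write s = 30q. Since 30 = 3·10, s = 10·(3q), so 10 ∣ s; and since 30 = 5·6, s = 6·(5q), so 6 ∣ s.

[⇐] Suppose 10 ∣ s and 6 ∣ s. Any common multiple of 10 and 6 is a multiple of their lcm; here lcm(10, 6) = 10·6/gcd(10, 6) = 60/2 = 30, so 30 ∣ s.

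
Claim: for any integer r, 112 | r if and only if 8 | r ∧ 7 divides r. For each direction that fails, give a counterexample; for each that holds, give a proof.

(⇒) holds; (⇐) fails.

(←) This fails: take r = 56. Both 8 ∣ 56 and 7 ∣ 56, yet 56 is not a multiple of 112 (since 56 = 0·112 + 56), so 112 ∤ 56.

(→) If 112 ∣ r, write r = 112q. Since 112 = 14·8, r = 8·(14q), so 8 ∣ r; and since 112 = 16·7, r = 7·(16q), so 7 ∣ r.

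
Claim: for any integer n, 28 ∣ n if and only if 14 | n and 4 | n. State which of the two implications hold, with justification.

(⇒) If 28 ∣ n, write n = 28q. Since 28 = 2·14, n = 14·(2q), so 14 ∣ n; and since 28 = 7·4, n = 4·(7q), so 4 ∣ n.

(⇐) Suppose 14 ∣ n and 4 ∣ n. Any common multiple of 14 and 4 is a multiple of their lcm; here lcm(14, 4) = 14·4/gcd(14, 4) = 56/2 = 28, so 28 ∣ n.

Equivalent; both directions hold.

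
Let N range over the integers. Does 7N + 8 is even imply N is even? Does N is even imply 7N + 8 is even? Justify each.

(⇐) Suppose N is even; write N = 2j. Then 7N + 8 = 7·(2j) + 8 = 2·7j + 8, which is even.

(⇒) Suppose 7N + 8 is even. Since 7 is odd, 7N and N have the same parity, so 7N + 8 ≡ N + 8 (mod 2). As 8 is even, 7N + 8 is even exactly when N is even. Thus N is even.

Both directions hold.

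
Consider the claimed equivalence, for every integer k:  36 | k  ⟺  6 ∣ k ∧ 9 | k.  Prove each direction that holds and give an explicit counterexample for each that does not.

(⟹) If 36 ∣ k, write k = 36q. Since 36 = 6·6, k = 6·(6q), so 6 ∣ k; and since 36 = 4·9, k = 9·(4q), so 9 ∣ k.

(⟸) This fails: take k = 18. Both 6 ∣ 18 and 9 ∣ 18, yet 18 is not a multiple of 36 (since 18 = 0·36 + 18), so 36 ∤ 18.

The forward direction holds; the converse fails.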